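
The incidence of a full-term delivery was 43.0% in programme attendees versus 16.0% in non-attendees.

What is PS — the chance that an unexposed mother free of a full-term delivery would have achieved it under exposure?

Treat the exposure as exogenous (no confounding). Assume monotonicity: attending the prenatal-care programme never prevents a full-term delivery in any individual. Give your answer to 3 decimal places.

p₁ = 0.43, p₀ = 0.16.
Under exogeneity and monotonicity, PS = (p₁ − p₀) / (1 − p₀).
PS = (0.43 − 0.16) / (1 − 0.16) = 0.27 / 0.84 ≈ 0.3214

PS ≈ 0.321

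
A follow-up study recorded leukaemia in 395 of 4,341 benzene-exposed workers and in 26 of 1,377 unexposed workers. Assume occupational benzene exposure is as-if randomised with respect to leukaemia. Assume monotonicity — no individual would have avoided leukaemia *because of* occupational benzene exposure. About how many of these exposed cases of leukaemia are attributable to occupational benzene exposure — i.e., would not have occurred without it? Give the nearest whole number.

p₁ = P(outcome | exposed) = 395/4341 = 0.090993
p₀ = P(outcome | unexposed) = 26/1377 = 0.018882
PN = (p₁ − p₀)/p₁ = (0.090993 − 0.018882) / 0.090993 ≈ 0.79249.
Attributable cases ≈ PN × (exposed cases) = 0.79249 × 395 ≈ 313.03.

about 313 cases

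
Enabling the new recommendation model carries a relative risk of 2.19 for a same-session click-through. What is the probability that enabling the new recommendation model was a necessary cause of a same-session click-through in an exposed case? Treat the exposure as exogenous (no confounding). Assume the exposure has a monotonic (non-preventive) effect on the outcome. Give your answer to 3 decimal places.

PN ≈ 0.543

Under exogeneity and monotonicity, PN = (RR − 1) / RR = 1 − 1/RR.
PN = (2.19 − 1) / 2.19 = 1.19 / 2.19 ≈ 0.5434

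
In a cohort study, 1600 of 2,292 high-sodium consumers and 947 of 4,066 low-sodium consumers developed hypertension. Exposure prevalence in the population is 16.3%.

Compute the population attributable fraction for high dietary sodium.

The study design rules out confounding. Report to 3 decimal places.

p₁ = P(outcome | exposed) = 1600/2292 = 0.69808
p₀ = P(outcome | unexposed) = 947/4066 = 0.23291
Overall risk P(Y=1) = π·p₁ + (1−π)·p₀ = 0.163×0.69808 + 0.837×0.23291 = 0.30873.
Under exogeneity, PAF = [P(Y=1) − p₀] / P(Y=1).
PAF = (0.30873 − 0.23291) / 0.30873 ≈ 0.2456

PAF ≈ 0.246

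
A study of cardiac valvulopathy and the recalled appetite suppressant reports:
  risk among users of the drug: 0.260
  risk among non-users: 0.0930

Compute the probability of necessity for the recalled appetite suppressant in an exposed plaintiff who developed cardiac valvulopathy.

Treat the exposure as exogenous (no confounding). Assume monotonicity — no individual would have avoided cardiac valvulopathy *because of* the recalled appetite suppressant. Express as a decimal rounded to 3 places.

Let p₁ = 0.26, p₀ = 0.093.
Under exogeneity and monotonicity, PN = (p₁ − p₀) / p₁.
PN = (0.26 − 0.093) / 0.26 = 0.167 / 0.26 ≈ 0.6423

PN ≈ 0.642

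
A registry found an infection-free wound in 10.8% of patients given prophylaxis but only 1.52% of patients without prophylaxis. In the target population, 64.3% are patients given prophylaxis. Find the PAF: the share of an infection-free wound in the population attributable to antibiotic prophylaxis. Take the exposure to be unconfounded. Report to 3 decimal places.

PAF ≈ 0.797

p₁ = 0.108, p₀ = 0.0152.
Overall risk P(Y=1) = π·p₁ + (1−π)·p₀ = 0.643×0.108 + 0.357×0.0152 = 0.07487.
Under exogeneity, PAF = [P(Y=1) − p₀] / P(Y=1).
PAF = (0.07487 − 0.0152) / 0.07487 ≈ 0.7970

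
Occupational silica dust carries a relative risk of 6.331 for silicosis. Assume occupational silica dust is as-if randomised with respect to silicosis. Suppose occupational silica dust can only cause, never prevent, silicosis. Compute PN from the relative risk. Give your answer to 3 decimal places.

Under exogeneity and monotonicity, PN = (RR − 1) / RR = 1 − 1/RR.
PN = (6.331 − 1) / 6.331 = 5.331 / 6.331 ≈ 0.8420

PN ≈ 0.842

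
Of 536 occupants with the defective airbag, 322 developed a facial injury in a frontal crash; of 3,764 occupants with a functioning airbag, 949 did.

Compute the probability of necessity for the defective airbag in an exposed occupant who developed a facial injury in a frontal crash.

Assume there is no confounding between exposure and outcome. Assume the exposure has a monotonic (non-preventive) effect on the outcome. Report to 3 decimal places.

PN ≈ 0.580

p₁ = P(outcome | exposed) = 322/536 = 0.60075
p₀ = P(outcome | unexposed) = 949/3764 = 0.25213
Under exogeneity and monotonicity, PN = (p₁ − p₀) / p₁.
PN = (0.60075 − 0.25213) / 0.60075 = 0.34862 / 0.60075 ≈ 0.5803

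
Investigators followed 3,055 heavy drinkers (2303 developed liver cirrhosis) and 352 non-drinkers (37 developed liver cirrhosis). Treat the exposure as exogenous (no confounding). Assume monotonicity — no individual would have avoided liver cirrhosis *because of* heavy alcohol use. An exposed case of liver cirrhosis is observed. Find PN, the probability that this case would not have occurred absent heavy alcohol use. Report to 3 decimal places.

p₁ = P(outcome | exposed) = 2303/3055 = 0.75385
p₀ = P(outcome | unexposed) = 37/352 = 0.10511
Under exogeneity and monotonicity, PN = (p₁ − p₀) / p₁.
PN = (0.75385 − 0.10511) / 0.75385 = 0.64873 / 0.75385 ≈ 0.8606

PN ≈ 0.861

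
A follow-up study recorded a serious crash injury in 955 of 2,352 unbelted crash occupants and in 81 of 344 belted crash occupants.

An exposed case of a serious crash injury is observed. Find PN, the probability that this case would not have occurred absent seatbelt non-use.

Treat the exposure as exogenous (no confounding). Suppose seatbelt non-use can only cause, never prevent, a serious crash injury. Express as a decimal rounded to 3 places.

PN ≈ 0.420

p₁ = P(outcome | exposed) = 955/2352 = 0.40604
p₀ = P(outcome | unexposed) = 81/344 = 0.23547
Under exogeneity and monotonicity, PN = (p₁ − p₀) / p₁.
PN = (0.40604 − 0.23547) / 0.40604 = 0.17057 / 0.40604 ≈ 0.4201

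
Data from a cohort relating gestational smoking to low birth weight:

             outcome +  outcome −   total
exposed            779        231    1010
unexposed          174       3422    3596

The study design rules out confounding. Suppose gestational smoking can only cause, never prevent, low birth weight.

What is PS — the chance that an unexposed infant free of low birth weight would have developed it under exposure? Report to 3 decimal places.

p₁ = P(outcome | exposed) = 779/1010 = 0.77129
p₀ = P(outcome | unexposed) = 174/3596 = 0.048387
Under exogeneity and monotonicity, PS = (p₁ − p₀) / (1 − p₀).
PS = (0.77129 − 0.048387) / (1 − 0.048387) = 0.7229 / 0.95161 ≈ 0.7597

PS ≈ 0.760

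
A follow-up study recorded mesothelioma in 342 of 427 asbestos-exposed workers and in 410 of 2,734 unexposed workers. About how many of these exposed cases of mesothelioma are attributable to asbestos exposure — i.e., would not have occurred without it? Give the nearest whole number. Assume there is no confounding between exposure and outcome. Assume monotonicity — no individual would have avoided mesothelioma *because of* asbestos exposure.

p₁ = P(outcome | exposed) = 342/427 = 0.80094
p₀ = P(outcome | unexposed) = 410/2734 = 0.14996
PN = (p₁ − p₀)/p₁ = (0.80094 − 0.14996) / 0.80094 ≈ 0.81276.
Attributable cases ≈ PN × (exposed cases) = 0.81276 × 342 ≈ 277.97.

about 278 cases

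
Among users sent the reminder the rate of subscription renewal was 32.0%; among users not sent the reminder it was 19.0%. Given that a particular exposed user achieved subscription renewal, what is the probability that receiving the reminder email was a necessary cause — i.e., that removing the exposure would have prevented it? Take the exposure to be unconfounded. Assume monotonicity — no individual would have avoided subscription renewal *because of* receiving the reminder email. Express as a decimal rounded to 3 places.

p₁ = 0.32, p₀ = 0.19.
Under exogeneity and monotonicity, PN = (p₁ − p₀) / p₁.
PN = (0.32 − 0.19) / 0.32 = 0.13 / 0.32 ≈ 0.4062

PN ≈ 0.406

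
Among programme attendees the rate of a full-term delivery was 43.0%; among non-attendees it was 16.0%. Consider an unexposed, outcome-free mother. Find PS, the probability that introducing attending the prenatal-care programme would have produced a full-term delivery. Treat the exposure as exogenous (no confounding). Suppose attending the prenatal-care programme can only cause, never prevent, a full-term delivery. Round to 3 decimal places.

p₁ = 0.43, p₀ = 0.16.
Under exogeneity and monotonicity, PS = (p₁ − p₀) / (1 − p₀).
PS = (0.43 − 0.16) / (1 − 0.16) = 0.27 / 0.84 ≈ 0.3214

PS ≈ 0.321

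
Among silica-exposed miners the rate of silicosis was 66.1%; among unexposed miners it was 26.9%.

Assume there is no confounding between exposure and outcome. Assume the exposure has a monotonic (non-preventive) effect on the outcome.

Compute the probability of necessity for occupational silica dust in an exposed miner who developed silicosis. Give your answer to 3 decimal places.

p₁ = 0.661, p₀ = 0.269.
Under exogeneity and monotonicity, PN = (p₁ − p₀) / p₁.
PN = (0.661 − 0.269) / 0.661 = 0.392 / 0.661 ≈ 0.5930

PN ≈ 0.593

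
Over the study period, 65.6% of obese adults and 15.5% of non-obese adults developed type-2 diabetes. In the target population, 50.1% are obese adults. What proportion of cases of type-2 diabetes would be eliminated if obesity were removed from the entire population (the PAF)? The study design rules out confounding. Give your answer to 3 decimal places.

PAF ≈ 0.618

p₁ = 0.656, p₀ = 0.155.
Overall risk P(Y=1) = π·p₁ + (1−π)·p₀ = 0.501×0.656 + 0.499×0.155 = 0.406.
Under exogeneity, PAF = [P(Y=1) − p₀] / P(Y=1).
PAF = (0.406 − 0.155) / 0.406 ≈ 0.6182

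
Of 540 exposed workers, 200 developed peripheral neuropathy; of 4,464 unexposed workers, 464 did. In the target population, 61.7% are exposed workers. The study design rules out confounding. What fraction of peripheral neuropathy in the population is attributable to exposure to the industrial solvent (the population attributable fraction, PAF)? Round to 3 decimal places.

p₁ = P(outcome | exposed) = 200/540 = 0.37037
p₀ = P(outcome | unexposed) = 464/4464 = 0.10394
Overall risk P(Y=1) = π·p₁ + (1−π)·p₀ = 0.617×0.37037 + 0.383×0.10394 = 0.26833.
Under exogeneity, PAF = [P(Y=1) − p₀] / P(Y=1).
PAF = (0.26833 − 0.10394) / 0.26833 ≈ 0.6126

PAF ≈ 0.613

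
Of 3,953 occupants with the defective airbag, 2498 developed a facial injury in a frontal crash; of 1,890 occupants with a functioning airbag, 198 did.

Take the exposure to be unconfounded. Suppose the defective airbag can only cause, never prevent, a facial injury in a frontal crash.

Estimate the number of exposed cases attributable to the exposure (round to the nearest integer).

about 2084 cases

p₁ = P(outcome | exposed) = 2498/3953 = 0.63193
p₀ = P(outcome | unexposed) = 198/1890 = 0.10476
PN = (p₁ − p₀)/p₁ = (0.63193 − 0.10476) / 0.63193 ≈ 0.83422.
Attributable cases ≈ PN × (exposed cases) = 0.83422 × 2498 ≈ 2083.88.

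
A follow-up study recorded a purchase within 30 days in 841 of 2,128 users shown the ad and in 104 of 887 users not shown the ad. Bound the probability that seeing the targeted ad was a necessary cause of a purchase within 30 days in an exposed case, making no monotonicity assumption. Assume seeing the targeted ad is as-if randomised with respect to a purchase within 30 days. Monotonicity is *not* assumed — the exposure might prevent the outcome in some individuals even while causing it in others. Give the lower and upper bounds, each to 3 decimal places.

0.703 ≤ PN ≤ 1.000

p₁ = P(outcome | exposed) = 841/2128 = 0.39521
p₀ = P(outcome | unexposed) = 104/887 = 0.11725
Under exogeneity alone the bounds on PN are max{0,(p₁−p₀)/p₁} ≤ PN ≤ min{1,(1−p₀)/p₁}.
  lower = (p₁ − p₀)/p₁ = 0.27796 / 0.39521 ≈ 0.7033
  upper = min{1, (1 − p₀)/p₁} = 0.88275 / 0.39521 ≈ 2.2336 → capped at 1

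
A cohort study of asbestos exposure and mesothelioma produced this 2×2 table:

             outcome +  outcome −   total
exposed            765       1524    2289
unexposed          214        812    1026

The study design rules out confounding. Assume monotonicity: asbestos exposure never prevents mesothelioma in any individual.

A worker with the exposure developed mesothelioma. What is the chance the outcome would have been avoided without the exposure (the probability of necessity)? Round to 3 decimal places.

PN ≈ 0.376

p₁ = P(outcome | exposed) = 765/2289 = 0.33421
p₀ = P(outcome | unexposed) = 214/1026 = 0.20858
Under exogeneity and monotonicity, PN = (p₁ − p₀)/p₁.
PN = (0.33421 − 0.20858) / 0.33421 ≈ 0.3759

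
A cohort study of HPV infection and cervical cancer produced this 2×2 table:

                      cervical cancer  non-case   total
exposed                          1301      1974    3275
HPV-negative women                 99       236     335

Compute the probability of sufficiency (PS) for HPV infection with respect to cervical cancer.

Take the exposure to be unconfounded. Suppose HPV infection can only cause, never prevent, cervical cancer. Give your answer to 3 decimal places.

p₁ = P(outcome | exposed) = 1301/3275 = 0.39725
p₀ = P(outcome | unexposed) = 99/335 = 0.29552
Under exogeneity and monotonicity, PS = (p₁ − p₀)/(1 − p₀).
PS = (0.39725 − 0.29552) / 0.70448 ≈ 0.1444

PS ≈ 0.144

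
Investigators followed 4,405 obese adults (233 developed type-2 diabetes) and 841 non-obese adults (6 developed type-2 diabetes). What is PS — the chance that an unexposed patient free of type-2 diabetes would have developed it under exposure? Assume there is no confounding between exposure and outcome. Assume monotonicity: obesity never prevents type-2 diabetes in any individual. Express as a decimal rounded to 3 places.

PS ≈ 0.046

p₁ = P(outcome | exposed) = 233/4405 = 0.052894
p₀ = P(outcome | unexposed) = 6/841 = 0.0071344
Under exogeneity and monotonicity, PS = (p₁ − p₀) / (1 − p₀).
PS = (0.052894 − 0.0071344) / (1 − 0.0071344) = 0.04576 / 0.99287 ≈ 0.0461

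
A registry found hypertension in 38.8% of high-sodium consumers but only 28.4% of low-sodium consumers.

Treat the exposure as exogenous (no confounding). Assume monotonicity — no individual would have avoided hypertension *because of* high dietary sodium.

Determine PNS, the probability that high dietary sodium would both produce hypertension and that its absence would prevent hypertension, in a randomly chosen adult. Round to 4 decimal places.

PNS ≈ 0.1040

p₁ = 0.388, p₀ = 0.284.
Under exogeneity and monotonicity, PNS = p₁ − p₀.
PNS = 0.388 − 0.284 = 0.104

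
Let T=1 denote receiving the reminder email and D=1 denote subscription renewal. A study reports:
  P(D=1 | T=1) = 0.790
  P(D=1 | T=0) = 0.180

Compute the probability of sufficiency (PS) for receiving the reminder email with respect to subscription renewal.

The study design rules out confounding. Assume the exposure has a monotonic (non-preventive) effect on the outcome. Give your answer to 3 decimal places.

Let p₁ = 0.79, p₀ = 0.18.
Under exogeneity and monotonicity, PS = (p₁ − p₀) / (1 − p₀).
PS = (0.79 − 0.18) / (1 − 0.18) = 0.61 / 0.82 ≈ 0.7439

PS ≈ 0.744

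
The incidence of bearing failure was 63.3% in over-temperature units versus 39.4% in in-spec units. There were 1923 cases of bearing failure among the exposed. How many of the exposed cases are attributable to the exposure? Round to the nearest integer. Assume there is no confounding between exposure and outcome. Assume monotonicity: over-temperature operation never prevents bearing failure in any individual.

p₁ = 0.633, p₀ = 0.394.
PN = (p₁ − p₀)/p₁ = (0.633 − 0.394) / 0.633 ≈ 0.37757.
Attributable cases ≈ PN × (exposed cases) = 0.37757 × 1923 ≈ 726.06.

about 726 cases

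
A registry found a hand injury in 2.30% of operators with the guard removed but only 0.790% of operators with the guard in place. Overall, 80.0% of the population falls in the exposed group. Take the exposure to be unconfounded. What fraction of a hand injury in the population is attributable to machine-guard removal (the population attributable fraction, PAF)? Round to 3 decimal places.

p₁ = 0.023, p₀ = 0.0079.
Overall risk P(Y=1) = π·p₁ + (1−π)·p₀ = 0.8×0.023 + 0.2×0.0079 = 0.01998.
Under exogeneity, PAF = [P(Y=1) − p₀] / P(Y=1).
PAF = (0.01998 − 0.0079) / 0.01998 ≈ 0.6046

PAF ≈ 0.605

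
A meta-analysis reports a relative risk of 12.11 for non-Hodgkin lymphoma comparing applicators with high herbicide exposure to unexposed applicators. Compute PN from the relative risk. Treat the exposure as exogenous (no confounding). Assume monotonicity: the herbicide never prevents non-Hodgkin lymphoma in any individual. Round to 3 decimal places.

Under exogeneity and monotonicity, PN = (RR − 1) / RR = 1 − 1/RR.
PN = (12.11 − 1) / 12.11 = 11.11 / 12.11 ≈ 0.9174

PN ≈ 0.917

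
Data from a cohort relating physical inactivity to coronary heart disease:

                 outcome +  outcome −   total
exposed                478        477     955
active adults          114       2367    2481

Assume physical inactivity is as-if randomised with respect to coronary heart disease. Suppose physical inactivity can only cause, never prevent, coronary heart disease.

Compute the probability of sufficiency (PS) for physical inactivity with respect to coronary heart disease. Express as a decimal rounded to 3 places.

PS ≈ 0.476

p₁ = P(outcome | exposed) = 478/955 = 0.50052
p₀ = P(outcome | unexposed) = 114/2481 = 0.045949
Under exogeneity and monotonicity, PS = (p₁ − p₀) / (1 − p₀).
PS = (0.50052 − 0.045949) / (1 − 0.045949) = 0.45457 / 0.95405 ≈ 0.4765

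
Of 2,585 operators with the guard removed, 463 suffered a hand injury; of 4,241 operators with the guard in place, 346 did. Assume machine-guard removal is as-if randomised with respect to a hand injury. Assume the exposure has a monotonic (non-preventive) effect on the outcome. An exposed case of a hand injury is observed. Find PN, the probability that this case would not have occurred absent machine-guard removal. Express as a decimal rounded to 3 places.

PN ≈ 0.545

p₁ = P(outcome | exposed) = 463/2585 = 0.17911
p₀ = P(outcome | unexposed) = 346/4241 = 0.081585
Under exogeneity and monotonicity, PN = (p₁ − p₀) / p₁.
PN = (0.17911 − 0.081585) / 0.17911 = 0.097526 / 0.17911 ≈ 0.5445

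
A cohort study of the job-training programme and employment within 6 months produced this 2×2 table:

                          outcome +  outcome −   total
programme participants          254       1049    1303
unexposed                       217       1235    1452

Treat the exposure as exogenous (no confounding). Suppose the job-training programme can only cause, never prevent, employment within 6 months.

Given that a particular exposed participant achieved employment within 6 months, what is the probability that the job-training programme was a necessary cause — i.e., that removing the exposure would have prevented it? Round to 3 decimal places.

PN ≈ 0.233

p₁ = P(outcome | exposed) = 254/1303 = 0.19493
p₀ = P(outcome | unexposed) = 217/1452 = 0.14945
Under exogeneity and monotonicity, PN = (p₁ − p₀)/p₁.
PN = (0.19493 − 0.14945) / 0.19493 ≈ 0.2333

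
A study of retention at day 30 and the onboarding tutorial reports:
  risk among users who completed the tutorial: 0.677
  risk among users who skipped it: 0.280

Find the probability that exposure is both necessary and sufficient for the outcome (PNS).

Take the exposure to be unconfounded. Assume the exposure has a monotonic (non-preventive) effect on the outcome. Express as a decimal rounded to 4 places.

Let p₁ = 0.677, p₀ = 0.28.
Under exogeneity and monotonicity, PNS = p₁ − p₀.
PNS = 0.677 − 0.28 = 0.397

PNS ≈ 0.3970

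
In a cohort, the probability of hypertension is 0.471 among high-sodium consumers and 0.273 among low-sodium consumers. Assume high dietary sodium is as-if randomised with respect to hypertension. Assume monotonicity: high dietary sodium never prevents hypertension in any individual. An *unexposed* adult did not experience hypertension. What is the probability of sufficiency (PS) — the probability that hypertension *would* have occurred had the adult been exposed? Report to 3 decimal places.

Let p₁ = 0.471, p₀ = 0.273.
Under exogeneity and monotonicity, PS = (p₁ − p₀) / (1 − p₀).
PS = (0.471 − 0.273) / (1 − 0.273) = 0.198 / 0.727 ≈ 0.2724

PS ≈ 0.272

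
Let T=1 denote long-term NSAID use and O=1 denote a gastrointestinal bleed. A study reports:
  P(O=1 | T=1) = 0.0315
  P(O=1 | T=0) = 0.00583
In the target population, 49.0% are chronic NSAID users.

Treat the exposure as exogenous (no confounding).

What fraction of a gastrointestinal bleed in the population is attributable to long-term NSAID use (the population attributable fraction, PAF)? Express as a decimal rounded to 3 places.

Let p₁ = 0.0315, p₀ = 0.00583.
Overall risk P(Y=1) = π·p₁ + (1−π)·p₀ = 0.49×0.0315 + 0.51×0.00583 = 0.018408.
Under exogeneity, PAF = [P(Y=1) − p₀] / P(Y=1).
PAF = (0.018408 − 0.00583) / 0.018408 ≈ 0.6833

PAF ≈ 0.683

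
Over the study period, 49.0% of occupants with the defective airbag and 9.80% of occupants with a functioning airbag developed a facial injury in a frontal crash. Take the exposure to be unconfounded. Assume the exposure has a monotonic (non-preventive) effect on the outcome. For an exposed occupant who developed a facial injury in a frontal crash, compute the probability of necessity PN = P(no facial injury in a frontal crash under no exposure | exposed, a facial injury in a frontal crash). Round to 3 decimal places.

PN ≈ 0.800

p₁ = 0.49, p₀ = 0.098.
Under exogeneity and monotonicity, PN = (p₁ − p₀) / p₁.
PN = (0.49 − 0.098) / 0.49 = 0.392 / 0.49 ≈ 0.8000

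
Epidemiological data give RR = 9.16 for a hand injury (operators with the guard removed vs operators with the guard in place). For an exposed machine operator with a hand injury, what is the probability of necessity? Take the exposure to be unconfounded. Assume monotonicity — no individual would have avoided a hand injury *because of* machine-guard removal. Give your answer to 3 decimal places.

Under exogeneity and monotonicity, PN = (RR − 1) / RR = 1 − 1/RR.
PN = (9.16 − 1) / 9.16 = 8.16 / 9.16 ≈ 0.8908

PN ≈ 0.891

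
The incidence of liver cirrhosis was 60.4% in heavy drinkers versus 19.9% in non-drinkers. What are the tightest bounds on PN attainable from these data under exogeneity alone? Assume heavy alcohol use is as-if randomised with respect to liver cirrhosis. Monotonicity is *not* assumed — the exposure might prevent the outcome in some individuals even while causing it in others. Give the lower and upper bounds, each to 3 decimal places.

p₁ = 0.604, p₀ = 0.199.
Under exogeneity alone the bounds on PN are max{0,(p₁−p₀)/p₁} ≤ PN ≤ min{1,(1−p₀)/p₁}.
  lower = (p₁ − p₀)/p₁ = 0.405 / 0.604 ≈ 0.6705
  upper = min{1, (1 − p₀)/p₁} = 0.801 / 0.604 ≈ 1.3262 → capped at 1

0.671 ≤ PN ≤ 1.000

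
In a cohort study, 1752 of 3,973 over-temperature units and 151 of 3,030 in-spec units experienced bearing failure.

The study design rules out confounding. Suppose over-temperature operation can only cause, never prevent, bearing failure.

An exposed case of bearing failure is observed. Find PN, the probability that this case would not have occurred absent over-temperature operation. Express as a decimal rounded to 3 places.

PN ≈ 0.887

p₁ = P(outcome | exposed) = 1752/3973 = 0.44098
p₀ = P(outcome | unexposed) = 151/3030 = 0.049835
Under exogeneity and monotonicity, PN = (p₁ − p₀) / p₁.
PN = (0.44098 − 0.049835) / 0.44098 = 0.39114 / 0.44098 ≈ 0.8870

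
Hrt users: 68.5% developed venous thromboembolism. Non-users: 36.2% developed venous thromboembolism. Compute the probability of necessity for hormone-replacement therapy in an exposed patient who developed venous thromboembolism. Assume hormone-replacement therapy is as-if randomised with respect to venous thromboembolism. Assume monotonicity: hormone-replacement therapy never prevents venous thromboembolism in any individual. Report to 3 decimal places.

PN ≈ 0.472

p₁ = 0.685, p₀ = 0.362.
Under exogeneity and monotonicity, PN = (p₁ − p₀) / p₁.
PN = (0.685 − 0.362) / 0.685 = 0.323 / 0.685 ≈ 0.4715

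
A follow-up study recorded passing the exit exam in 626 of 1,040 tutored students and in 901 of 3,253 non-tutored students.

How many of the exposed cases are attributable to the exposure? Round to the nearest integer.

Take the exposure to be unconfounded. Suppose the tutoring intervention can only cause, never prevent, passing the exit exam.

about 338 cases

p₁ = P(outcome | exposed) = 626/1040 = 0.60192
p₀ = P(outcome | unexposed) = 901/3253 = 0.27698
PN = (p₁ − p₀)/p₁ = (0.60192 − 0.27698) / 0.60192 ≈ 0.53985.
Attributable cases ≈ PN × (exposed cases) = 0.53985 × 626 ≈ 337.95.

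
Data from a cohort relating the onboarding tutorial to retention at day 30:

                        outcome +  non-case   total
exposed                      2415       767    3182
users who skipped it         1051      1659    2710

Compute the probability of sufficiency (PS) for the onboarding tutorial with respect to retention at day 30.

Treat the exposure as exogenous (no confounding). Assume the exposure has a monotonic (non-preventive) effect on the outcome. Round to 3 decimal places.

p₁ = P(outcome | exposed) = 2415/3182 = 0.75896
p₀ = P(outcome | unexposed) = 1051/2710 = 0.38782
Under exogeneity and monotonicity, PS = (p₁ − p₀)/(1 − p₀).
PS = (0.75896 − 0.38782) / 0.61218 ≈ 0.6063

PS ≈ 0.606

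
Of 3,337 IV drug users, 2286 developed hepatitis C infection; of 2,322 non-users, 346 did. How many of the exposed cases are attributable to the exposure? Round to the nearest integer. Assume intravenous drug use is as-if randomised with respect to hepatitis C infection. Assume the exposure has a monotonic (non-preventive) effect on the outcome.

p₁ = P(outcome | exposed) = 2286/3337 = 0.68505
p₀ = P(outcome | unexposed) = 346/2322 = 0.14901
PN = (p₁ − p₀)/p₁ = (0.68505 − 0.14901) / 0.68505 ≈ 0.78248.
Attributable cases ≈ PN × (exposed cases) = 0.78248 × 2286 ≈ 1788.76.

about 1789 cases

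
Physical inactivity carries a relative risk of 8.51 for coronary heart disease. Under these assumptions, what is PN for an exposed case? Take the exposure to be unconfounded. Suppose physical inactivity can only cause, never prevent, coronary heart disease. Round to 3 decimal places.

PN ≈ 0.882

Under exogeneity and monotonicity, PN = (RR − 1) / RR = 1 − 1/RR.
PN = (8.51 − 1) / 8.51 = 7.51 / 8.51 ≈ 0.8825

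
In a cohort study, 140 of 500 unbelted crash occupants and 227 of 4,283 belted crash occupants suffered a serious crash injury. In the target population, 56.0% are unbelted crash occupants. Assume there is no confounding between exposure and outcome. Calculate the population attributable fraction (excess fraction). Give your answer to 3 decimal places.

PAF ≈ 0.706

p₁ = P(outcome | exposed) = 140/500 = 0.28
p₀ = P(outcome | unexposed) = 227/4283 = 0.053
Overall risk P(Y=1) = π·p₁ + (1−π)·p₀ = 0.56×0.28 + 0.44×0.053 = 0.18012.
Under exogeneity, PAF = [P(Y=1) − p₀] / P(Y=1).
PAF = (0.18012 − 0.053) / 0.18012 ≈ 0.7058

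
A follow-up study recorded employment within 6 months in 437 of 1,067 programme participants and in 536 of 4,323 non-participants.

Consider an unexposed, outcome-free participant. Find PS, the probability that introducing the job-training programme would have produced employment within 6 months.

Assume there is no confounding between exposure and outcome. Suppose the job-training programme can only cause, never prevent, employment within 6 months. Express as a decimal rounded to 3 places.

p₁ = P(outcome | exposed) = 437/1067 = 0.40956
p₀ = P(outcome | unexposed) = 536/4323 = 0.12399
Under exogeneity and monotonicity, PS = (p₁ − p₀) / (1 − p₀).
PS = (0.40956 − 0.12399) / (1 − 0.12399) = 0.28557 / 0.87601 ≈ 0.3260

PS ≈ 0.326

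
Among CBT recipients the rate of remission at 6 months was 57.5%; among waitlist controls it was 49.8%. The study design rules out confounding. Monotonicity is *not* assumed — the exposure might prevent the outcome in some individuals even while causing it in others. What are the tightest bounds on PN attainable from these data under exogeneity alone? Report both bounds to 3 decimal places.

p₁ = 0.575, p₀ = 0.498.
Under exogeneity alone the bounds on PN are max{0,(p₁−p₀)/p₁} ≤ PN ≤ min{1,(1−p₀)/p₁}.
  lower = (p₁ − p₀)/p₁ = 0.077 / 0.575 ≈ 0.1339
  upper = min{1, (1 − p₀)/p₁} = 0.502 / 0.575 ≈ 0.8730

0.134 ≤ PN ≤ 0.873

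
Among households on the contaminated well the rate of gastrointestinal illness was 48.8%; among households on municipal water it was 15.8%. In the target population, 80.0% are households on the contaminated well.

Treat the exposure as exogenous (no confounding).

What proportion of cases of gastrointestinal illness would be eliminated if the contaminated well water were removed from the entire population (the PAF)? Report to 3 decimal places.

p₁ = 0.488, p₀ = 0.158.
Overall risk P(Y=1) = π·p₁ + (1−π)·p₀ = 0.8×0.488 + 0.2×0.158 = 0.422.
Under exogeneity, PAF = [P(Y=1) − p₀] / P(Y=1).
PAF = (0.422 − 0.158) / 0.422 ≈ 0.6256

PAF ≈ 0.626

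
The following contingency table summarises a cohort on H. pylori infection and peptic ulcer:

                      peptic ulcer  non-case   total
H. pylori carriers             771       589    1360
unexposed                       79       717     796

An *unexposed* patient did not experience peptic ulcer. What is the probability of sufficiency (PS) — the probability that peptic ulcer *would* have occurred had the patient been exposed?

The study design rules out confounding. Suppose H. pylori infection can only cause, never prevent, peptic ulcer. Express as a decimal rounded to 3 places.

p₁ = P(outcome | exposed) = 771/1360 = 0.56691
p₀ = P(outcome | unexposed) = 79/796 = 0.099246
Under exogeneity and monotonicity, PS = (p₁ − p₀)/(1 − p₀).
PS = (0.56691 − 0.099246) / 0.90075 ≈ 0.5192

PS ≈ 0.519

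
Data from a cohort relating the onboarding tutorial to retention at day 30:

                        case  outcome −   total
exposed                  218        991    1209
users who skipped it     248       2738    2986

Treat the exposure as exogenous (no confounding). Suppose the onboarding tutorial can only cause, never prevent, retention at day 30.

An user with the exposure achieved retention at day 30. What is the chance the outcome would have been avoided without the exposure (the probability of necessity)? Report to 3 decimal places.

PN ≈ 0.539

p₁ = P(outcome | exposed) = 218/1209 = 0.18031
p₀ = P(outcome | unexposed) = 248/2986 = 0.083054
Under exogeneity and monotonicity, PN = (p₁ − p₀) / p₁.
PN = (0.18031 − 0.083054) / 0.18031 = 0.09726 / 0.18031 ≈ 0.5394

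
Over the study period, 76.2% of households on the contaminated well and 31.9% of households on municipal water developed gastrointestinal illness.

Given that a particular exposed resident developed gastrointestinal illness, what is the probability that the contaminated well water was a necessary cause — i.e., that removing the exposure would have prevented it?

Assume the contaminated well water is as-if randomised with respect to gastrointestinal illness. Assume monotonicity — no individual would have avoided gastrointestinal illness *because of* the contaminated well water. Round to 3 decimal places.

PN ≈ 0.581

p₁ = 0.762, p₀ = 0.319.
Under exogeneity and monotonicity, PN = (p₁ − p₀) / p₁.
PN = (0.762 − 0.319) / 0.762 = 0.443 / 0.762 ≈ 0.5814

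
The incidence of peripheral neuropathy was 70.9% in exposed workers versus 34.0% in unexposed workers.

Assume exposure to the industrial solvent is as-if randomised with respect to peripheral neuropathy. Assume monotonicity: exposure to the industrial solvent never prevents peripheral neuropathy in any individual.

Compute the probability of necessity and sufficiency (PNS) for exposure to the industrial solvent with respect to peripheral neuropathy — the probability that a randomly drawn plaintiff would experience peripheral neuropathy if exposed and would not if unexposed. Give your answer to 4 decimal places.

PNS ≈ 0.3690

p₁ = 0.709, p₀ = 0.34.
Under exogeneity and monotonicity, PNS = p₁ − p₀.
PNS = 0.709 − 0.34 = 0.369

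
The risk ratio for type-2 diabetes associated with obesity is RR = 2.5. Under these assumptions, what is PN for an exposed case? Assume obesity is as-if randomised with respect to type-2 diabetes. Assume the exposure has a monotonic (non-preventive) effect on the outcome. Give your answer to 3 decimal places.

Under exogeneity and monotonicity, PN = (RR − 1) / RR = 1 − 1/RR.
PN = (2.5 − 1) / 2.5 = 1.5 / 2.5 ≈ 0.6000

PN ≈ 0.600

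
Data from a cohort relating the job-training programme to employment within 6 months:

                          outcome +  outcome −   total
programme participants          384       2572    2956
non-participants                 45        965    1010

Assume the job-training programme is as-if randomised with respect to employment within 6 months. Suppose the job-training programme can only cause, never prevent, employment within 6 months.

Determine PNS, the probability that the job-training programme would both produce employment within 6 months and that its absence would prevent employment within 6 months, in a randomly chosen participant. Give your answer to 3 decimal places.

p₁ = P(outcome | exposed) = 384/2956 = 0.12991
p₀ = P(outcome | unexposed) = 45/1010 = 0.044554
Under exogeneity and monotonicity, PNS = p₁ − p₀.
PNS = 0.12991 − 0.044554 = 0.085351

PNS ≈ 0.085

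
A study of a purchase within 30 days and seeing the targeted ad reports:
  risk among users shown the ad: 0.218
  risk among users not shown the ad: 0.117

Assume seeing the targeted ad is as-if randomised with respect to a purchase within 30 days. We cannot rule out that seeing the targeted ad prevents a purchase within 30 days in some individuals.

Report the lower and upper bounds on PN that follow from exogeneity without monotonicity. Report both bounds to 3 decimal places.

0.463 ≤ PN ≤ 1.000

Let p₁ = 0.218, p₀ = 0.117.
Under exogeneity alone the bounds on PN are max{0,(p₁−p₀)/p₁} ≤ PN ≤ min{1,(1−p₀)/p₁}.
  lower = (p₁ − p₀)/p₁ = 0.101 / 0.218 ≈ 0.4633
  upper = min{1, (1 − p₀)/p₁} = 0.883 / 0.218 ≈ 4.0505 → capped at 1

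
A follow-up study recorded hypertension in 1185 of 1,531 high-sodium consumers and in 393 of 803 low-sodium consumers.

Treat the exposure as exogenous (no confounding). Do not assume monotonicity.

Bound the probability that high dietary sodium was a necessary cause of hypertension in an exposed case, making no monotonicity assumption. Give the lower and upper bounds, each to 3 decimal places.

0.368 ≤ PN ≤ 0.660

p₁ = P(outcome | exposed) = 1185/1531 = 0.774
p₀ = P(outcome | unexposed) = 393/803 = 0.48941
Under exogeneity alone the bounds on PN are max{0,(p₁−p₀)/p₁} ≤ PN ≤ min{1,(1−p₀)/p₁}.
  lower = (p₁ − p₀)/p₁ = 0.28459 / 0.774 ≈ 0.3677
  upper = min{1, (1 − p₀)/p₁} = 0.51059 / 0.774 ≈ 0.6597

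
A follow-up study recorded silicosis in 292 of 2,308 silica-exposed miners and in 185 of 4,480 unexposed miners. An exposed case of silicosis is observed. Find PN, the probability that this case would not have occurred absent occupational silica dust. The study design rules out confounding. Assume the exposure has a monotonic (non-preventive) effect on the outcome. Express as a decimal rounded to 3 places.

p₁ = P(outcome | exposed) = 292/2308 = 0.12652
p₀ = P(outcome | unexposed) = 185/4480 = 0.041295
Under exogeneity and monotonicity, PN = (p₁ − p₀) / p₁.
PN = (0.12652 − 0.041295) / 0.12652 = 0.085222 / 0.12652 ≈ 0.6736

PN ≈ 0.674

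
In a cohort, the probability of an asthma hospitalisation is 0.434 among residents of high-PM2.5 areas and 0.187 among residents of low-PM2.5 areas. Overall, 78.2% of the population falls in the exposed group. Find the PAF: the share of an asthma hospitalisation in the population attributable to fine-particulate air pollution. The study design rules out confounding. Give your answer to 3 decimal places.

Let p₁ = 0.434, p₀ = 0.187.
Overall risk P(Y=1) = π·p₁ + (1−π)·p₀ = 0.782×0.434 + 0.218×0.187 = 0.38015.
Under exogeneity, PAF = [P(Y=1) − p₀] / P(Y=1).
PAF = (0.38015 − 0.187) / 0.38015 ≈ 0.5081

PAF ≈ 0.508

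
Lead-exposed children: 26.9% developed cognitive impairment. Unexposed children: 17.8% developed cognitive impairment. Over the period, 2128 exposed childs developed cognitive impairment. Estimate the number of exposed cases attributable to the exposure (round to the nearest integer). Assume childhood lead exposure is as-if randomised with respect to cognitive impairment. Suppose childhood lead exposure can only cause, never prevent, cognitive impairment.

about 720 cases

p₁ = 0.269, p₀ = 0.178.
PN = (p₁ − p₀)/p₁ = (0.269 − 0.178) / 0.269 ≈ 0.33829.
Attributable cases ≈ PN × (exposed cases) = 0.33829 × 2128 ≈ 719.88.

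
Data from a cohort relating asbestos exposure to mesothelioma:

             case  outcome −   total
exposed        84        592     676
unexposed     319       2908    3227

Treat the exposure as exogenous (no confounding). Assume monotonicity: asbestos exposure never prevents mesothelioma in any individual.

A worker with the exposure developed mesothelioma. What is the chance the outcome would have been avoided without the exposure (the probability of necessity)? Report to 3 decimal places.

PN ≈ 0.204

p₁ = P(outcome | exposed) = 84/676 = 0.12426
p₀ = P(outcome | unexposed) = 319/3227 = 0.098853
Under exogeneity and monotonicity, PN = (p₁ − p₀)/p₁.
PN = (0.12426 − 0.098853) / 0.12426 ≈ 0.2045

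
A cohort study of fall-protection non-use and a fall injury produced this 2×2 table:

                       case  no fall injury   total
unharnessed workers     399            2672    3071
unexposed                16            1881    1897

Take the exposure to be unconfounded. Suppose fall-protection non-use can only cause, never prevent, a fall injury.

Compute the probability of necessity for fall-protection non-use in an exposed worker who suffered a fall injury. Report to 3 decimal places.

p₁ = P(outcome | exposed) = 399/3071 = 0.12993
p₀ = P(outcome | unexposed) = 16/1897 = 0.0084344
Under exogeneity and monotonicity, PN = (p₁ − p₀) / p₁.
PN = (0.12993 − 0.0084344) / 0.12993 = 0.12149 / 0.12993 ≈ 0.9351

PN ≈ 0.935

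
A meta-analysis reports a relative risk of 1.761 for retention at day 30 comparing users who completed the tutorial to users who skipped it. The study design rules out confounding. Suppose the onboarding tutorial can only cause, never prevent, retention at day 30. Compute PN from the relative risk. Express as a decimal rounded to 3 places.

PN ≈ 0.432

Under exogeneity and monotonicity, PN = (RR − 1) / RR = 1 − 1/RR.
PN = (1.761 − 1) / 1.761 = 0.761 / 1.761 ≈ 0.4321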